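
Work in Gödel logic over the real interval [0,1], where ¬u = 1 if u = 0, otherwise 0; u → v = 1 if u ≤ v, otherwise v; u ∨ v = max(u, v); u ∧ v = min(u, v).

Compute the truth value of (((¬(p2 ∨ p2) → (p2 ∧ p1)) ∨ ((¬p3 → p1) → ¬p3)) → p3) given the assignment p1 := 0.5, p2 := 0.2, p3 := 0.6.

0.60

(p2 ∨ p2) = max(0.2, 0.2) = 0.2
¬(p2 ∨ p2): Gödel ¬ of 0.2 = 0 (operand ≠ 0)
(p2 ∧ p1) = min(0.2, 0.5) = 0.2
(¬(p2 ∨ p2) → (p2 ∧ p1)): 0 ≤ 0.2, so result = 1
¬p3: Gödel ¬ of 0.6 = 0 (operand ≠ 0)
(¬p3 → p1): 0 ≤ 0.5, so result = 1
¬p3: Gödel ¬ of 0.6 = 0 (operand ≠ 0)
((¬p3 → p1) → ¬p3): 1 > 0, so result = 0
((¬(p2 ∨ p2) → (p2 ∧ p1)) ∨ ((¬p3 → p1) → ¬p3)) = max(1, 0) = 1
(((¬(p2 ∨ p2) → (p2 ∧ p1)) ∨ ((¬p3 → p1) → ¬p3)) → p3): 1 > 0.6, so result = 0.6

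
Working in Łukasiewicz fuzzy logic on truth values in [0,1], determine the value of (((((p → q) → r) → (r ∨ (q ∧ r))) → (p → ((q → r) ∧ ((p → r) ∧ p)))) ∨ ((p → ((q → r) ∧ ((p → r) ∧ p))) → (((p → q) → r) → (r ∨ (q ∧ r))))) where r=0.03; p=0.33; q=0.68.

(p → q): min(1, 1 − 0.33 + 0.68) = 1
((p → q) → r): min(1, 1 − 1 + 0.03) = 0.03
(q ∧ r) = min(0.68, 0.03) = 0.03
(r ∨ (q ∧ r)) = max(0.03, 0.03) = 0.03
(((p → q) → r) → (r ∨ (q ∧ r))): min(1, 1 − 0.03 + 0.03) = 1
(q → r): min(1, 1 − 0.68 + 0.03) = 0.35
(p → r): min(1, 1 − 0.33 + 0.03) = 0.7
((p → r) ∧ p) = min(0.7, 0.33) = 0.33
((q → r) ∧ ((p → r) ∧ p)) = min(0.35, 0.33) = 0.33
(p → ((q → r) ∧ ((p → r) ∧ p))): min(1, 1 − 0.33 + 0.33) = 1
((((p → q) → r) → (r ∨ (q ∧ r))) → (p → ((q → r) ∧ ((p → r) ∧ p)))): min(1, 1 − 1 + 1) = 1
(q → r): min(1, 1 − 0.68 + 0.03) = 0.35
(p → r): min(1, 1 − 0.33 + 0.03) = 0.7
((p → r) ∧ p) = min(0.7, 0.33) = 0.33
((q → r) ∧ ((p → r) ∧ p)) = min(0.35, 0.33) = 0.33
(p → ((q → r) ∧ ((p → r) ∧ p))): min(1, 1 − 0.33 + 0.33) = 1
(p → q): min(1, 1 − 0.33 + 0.68) = 1
((p → q) → r): min(1, 1 − 1 + 0.03) = 0.03
(q ∧ r) = min(0.68, 0.03) = 0.03
(r ∨ (q ∧ r)) = max(0.03, 0.03) = 0.03
(((p → q) → r) → (r ∨ (q ∧ r))): min(1, 1 − 0.03 + 0.03) = 1
((p → ((q → r) ∧ ((p → r) ∧ p))) → (((p → q) → r) → (r ∨ (q ∧ r)))): min(1, 1 − 1 + 1) = 1
(((((p → q) → r) → (r ∨ (q ∧ r))) → (p → ((q → r) ∧ ((p → r) ∧ p)))) ∨ ((p → ((q → r) ∧ ((p → r) ∧ p))) → (((p → q) → r) → (r ∨ (q ∧ r))))) = max(1, 1) = 1

1.00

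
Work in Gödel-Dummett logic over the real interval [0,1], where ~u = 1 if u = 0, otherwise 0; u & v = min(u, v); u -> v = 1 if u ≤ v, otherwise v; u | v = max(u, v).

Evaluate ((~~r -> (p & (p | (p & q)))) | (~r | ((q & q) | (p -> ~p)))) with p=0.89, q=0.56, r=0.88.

~r: Gödel ¬ of 0.88 = 0 (operand ≠ 0)
~~r: Gödel ¬ of 0 = 1 (operand is 0)
(p & q) = min(0.89, 0.56) = 0.56
(p | (p & q)) = max(0.89, 0.56) = 0.89
(p & (p | (p & q))) = min(0.89, 0.89) = 0.89
(~~r -> (p & (p | (p & q)))): 1 > 0.89, so result = 0.89
~r: Gödel ¬ of 0.88 = 0 (operand ≠ 0)
(q & q) = min(0.56, 0.56) = 0.56
~p: Gödel ¬ of 0.89 = 0 (operand ≠ 0)
(p -> ~p): 0.89 > 0, so result = 0
((q & q) | (p -> ~p)) = max(0.56, 0) = 0.56
(~r | ((q & q) | (p -> ~p))) = max(0, 0.56) = 0.56
((~~r -> (p & (p | (p & q)))) | (~r | ((q & q) | (p -> ~p)))) = max(0.89, 0.56) = 0.89

0.89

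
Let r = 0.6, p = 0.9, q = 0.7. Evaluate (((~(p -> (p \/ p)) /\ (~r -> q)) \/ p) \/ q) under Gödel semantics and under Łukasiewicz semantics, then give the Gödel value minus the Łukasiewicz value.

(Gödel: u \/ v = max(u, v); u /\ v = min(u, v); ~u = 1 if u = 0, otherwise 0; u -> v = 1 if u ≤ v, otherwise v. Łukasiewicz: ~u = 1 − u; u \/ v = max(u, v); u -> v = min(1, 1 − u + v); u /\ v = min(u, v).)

0.00

Gödel evaluation:
  (p \/ p) = max(0.9, 0.9) = 0.9
  (p -> (p \/ p)): 0.9 ≤ 0.9, so result = 1
  ~(p -> (p \/ p)): Gödel ¬ of 1 = 0 (operand ≠ 0)
  ~r: Gödel ¬ of 0.6 = 0 (operand ≠ 0)
  (~r -> q): 0 ≤ 0.7, so result = 1
  (~(p -> (p \/ p)) /\ (~r -> q)) = min(0, 1) = 0
  ((~(p -> (p \/ p)) /\ (~r -> q)) \/ p) = max(0, 0.9) = 0.9
  (((~(p -> (p \/ p)) /\ (~r -> q)) \/ p) \/ q) = max(0.9, 0.7) = 0.9
  Gödel value = 0.9
Łukasiewicz evaluation:
  (p \/ p) = max(0.9, 0.9) = 0.9
  (p -> (p \/ p)): min(1, 1 − 0.9 + 0.9) = 1
  ~(p -> (p \/ p)): Łukasiewicz ¬ gives 1 − 1 = 0
  ~r: Łukasiewicz ¬ gives 1 − 0.6 = 0.4
  (~r -> q): min(1, 1 − 0.4 + 0.7) = 1
  (~(p -> (p \/ p)) /\ (~r -> q)) = min(0, 1) = 0
  ((~(p -> (p \/ p)) /\ (~r -> q)) \/ p) = max(0, 0.9) = 0.9
  (((~(p -> (p \/ p)) /\ (~r -> q)) \/ p) \/ q) = max(0.9, 0.7) = 0.9
  Łukasiewicz value = 0.9
Difference: 0.9 − 0.9 = 0.00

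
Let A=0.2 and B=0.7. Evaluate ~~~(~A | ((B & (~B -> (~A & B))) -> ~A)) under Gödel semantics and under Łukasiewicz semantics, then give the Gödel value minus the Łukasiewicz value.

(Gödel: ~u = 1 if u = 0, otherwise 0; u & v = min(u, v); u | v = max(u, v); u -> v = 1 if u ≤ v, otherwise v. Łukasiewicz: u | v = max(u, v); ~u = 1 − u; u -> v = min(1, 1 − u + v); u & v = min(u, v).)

Gödel evaluation:
  ~A: Gödel ¬ of 0.2 = 0 (operand ≠ 0)
  ~B: Gödel ¬ of 0.7 = 0 (operand ≠ 0)
  ~A: Gödel ¬ of 0.2 = 0 (operand ≠ 0)
  (~A & B) = min(0, 0.7) = 0
  (~B -> (~A & B)): 0 ≤ 0, so result = 1
  (B & (~B -> (~A & B))) = min(0.7, 1) = 0.7
  ~A: Gödel ¬ of 0.2 = 0 (operand ≠ 0)
  ((B & (~B -> (~A & B))) -> ~A): 0.7 > 0, so result = 0
  (~A | ((B & (~B -> (~A & B))) -> ~A)) = max(0, 0) = 0
  ~(~A | ((B & (~B -> (~A & B))) -> ~A)): Gödel ¬ of 0 = 1 (operand is 0)
  ~~(~A | ((B & (~B -> (~A & B))) -> ~A)): Gödel ¬ of 1 = 0 (operand ≠ 0)
  ~~~(~A | ((B & (~B -> (~A & B))) -> ~A)): Gödel ¬ of 0 = 1 (operand is 0)
  Gödel value = 1
Łukasiewicz evaluation:
  ~A: Łukasiewicz ¬ gives 1 − 0.2 = 0.8
  ~B: Łukasiewicz ¬ gives 1 − 0.7 = 0.3
  ~A: Łukasiewicz ¬ gives 1 − 0.2 = 0.8
  (~A & B) = min(0.8, 0.7) = 0.7
  (~B -> (~A & B)): min(1, 1 − 0.3 + 0.7) = 1
  (B & (~B -> (~A & B))) = min(0.7, 1) = 0.7
  ~A: Łukasiewicz ¬ gives 1 − 0.2 = 0.8
  ((B & (~B -> (~A & B))) -> ~A): min(1, 1 − 0.7 + 0.8) = 1
  (~A | ((B & (~B -> (~A & B))) -> ~A)) = max(0.8, 1) = 1
  ~(~A | ((B & (~B -> (~A & B))) -> ~A)): Łukasiewicz ¬ gives 1 − 1 = 0
  ~~(~A | ((B & (~B -> (~A & B))) -> ~A)): Łukasiewicz ¬ gives 1 − 0 = 1
  ~~~(~A | ((B & (~B -> (~A & B))) -> ~A)): Łukasiewicz ¬ gives 1 − 1 = 0
  Łukasiewicz value = 0
Difference: 1 − 0 = 1.00

1.00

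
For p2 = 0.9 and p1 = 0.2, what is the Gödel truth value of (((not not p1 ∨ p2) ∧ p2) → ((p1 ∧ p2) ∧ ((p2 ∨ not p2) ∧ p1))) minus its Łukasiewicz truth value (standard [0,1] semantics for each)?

Gödel evaluation:
  not p1: Gödel ¬ of 0.2 = 0 (operand ≠ 0)
  not not p1: Gödel ¬ of 0 = 1 (operand is 0)
  (not not p1 ∨ p2) = max(1, 0.9) = 1
  ((not not p1 ∨ p2) ∧ p2) = min(1, 0.9) = 0.9
  (p1 ∧ p2) = min(0.2, 0.9) = 0.2
  not p2: Gödel ¬ of 0.9 = 0 (operand ≠ 0)
  (p2 ∨ not p2) = max(0.9, 0) = 0.9
  ((p2 ∨ not p2) ∧ p1) = min(0.9, 0.2) = 0.2
  ((p1 ∧ p2) ∧ ((p2 ∨ not p2) ∧ p1)) = min(0.2, 0.2) = 0.2
  (((not not p1 ∨ p2) ∧ p2) → ((p1 ∧ p2) ∧ ((p2 ∨ not p2) ∧ p1))): 0.9 > 0.2, so result = 0.2
  Gödel value = 0.2
Łukasiewicz evaluation:
  not p1: Łukasiewicz ¬ gives 1 − 0.2 = 0.8
  not not p1: Łukasiewicz ¬ gives 1 − 0.8 = 0.2
  (not not p1 ∨ p2) = max(0.2, 0.9) = 0.9
  ((not not p1 ∨ p2) ∧ p2) = min(0.9, 0.9) = 0.9
  (p1 ∧ p2) = min(0.2, 0.9) = 0.2
  not p2: Łukasiewicz ¬ gives 1 − 0.9 = 0.1
  (p2 ∨ not p2) = max(0.9, 0.1) = 0.9
  ((p2 ∨ not p2) ∧ p1) = min(0.9, 0.2) = 0.2
  ((p1 ∧ p2) ∧ ((p2 ∨ not p2) ∧ p1)) = min(0.2, 0.2) = 0.2
  (((not not p1 ∨ p2) ∧ p2) → ((p1 ∧ p2) ∧ ((p2 ∨ not p2) ∧ p1))): min(1, 1 − 0.9 + 0.2) = 0.3
  Łukasiewicz value = 0.3
Difference: 0.2 − 0.3 = -0.10

-0.10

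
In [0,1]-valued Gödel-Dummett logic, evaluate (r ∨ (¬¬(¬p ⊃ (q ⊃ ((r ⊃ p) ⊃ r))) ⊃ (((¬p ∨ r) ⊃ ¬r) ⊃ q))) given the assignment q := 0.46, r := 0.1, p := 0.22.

¬p: Gödel ¬ of 0.22 = 0 (operand ≠ 0)
(r ⊃ p): 0.1 ≤ 0.22, so result = 1
((r ⊃ p) ⊃ r): 1 > 0.1, so result = 0.1
(q ⊃ ((r ⊃ p) ⊃ r)): 0.46 > 0.1, so result = 0.1
(¬p ⊃ (q ⊃ ((r ⊃ p) ⊃ r))): 0 ≤ 0.1, so result = 1
¬(¬p ⊃ (q ⊃ ((r ⊃ p) ⊃ r))): Gödel ¬ of 1 = 0 (operand ≠ 0)
¬¬(¬p ⊃ (q ⊃ ((r ⊃ p) ⊃ r))): Gödel ¬ of 0 = 1 (operand is 0)
¬p: Gödel ¬ of 0.22 = 0 (operand ≠ 0)
(¬p ∨ r) = max(0, 0.1) = 0.1
¬r: Gödel ¬ of 0.1 = 0 (operand ≠ 0)
((¬p ∨ r) ⊃ ¬r): 0.1 > 0, so result = 0
(((¬p ∨ r) ⊃ ¬r) ⊃ q): 0 ≤ 0.46, so result = 1
(¬¬(¬p ⊃ (q ⊃ ((r ⊃ p) ⊃ r))) ⊃ (((¬p ∨ r) ⊃ ¬r) ⊃ q)): 1 ≤ 1, so result = 1
(r ∨ (¬¬(¬p ⊃ (q ⊃ ((r ⊃ p) ⊃ r))) ⊃ (((¬p ∨ r) ⊃ ¬r) ⊃ q))) = max(0.1, 1) = 1

1.00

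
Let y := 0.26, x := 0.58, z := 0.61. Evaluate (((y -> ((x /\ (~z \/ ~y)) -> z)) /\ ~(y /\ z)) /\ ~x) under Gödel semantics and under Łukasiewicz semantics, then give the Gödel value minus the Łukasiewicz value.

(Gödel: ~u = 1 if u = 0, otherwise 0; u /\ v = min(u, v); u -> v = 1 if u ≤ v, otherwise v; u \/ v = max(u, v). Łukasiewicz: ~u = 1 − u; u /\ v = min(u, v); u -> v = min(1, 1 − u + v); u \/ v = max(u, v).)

Gödel evaluation:
  ~z: Gödel ¬ of 0.61 = 0 (operand ≠ 0)
  ~y: Gödel ¬ of 0.26 = 0 (operand ≠ 0)
  (~z \/ ~y) = max(0, 0) = 0
  (x /\ (~z \/ ~y)) = min(0.58, 0) = 0
  ((x /\ (~z \/ ~y)) -> z): 0 ≤ 0.61, so result = 1
  (y -> ((x /\ (~z \/ ~y)) -> z)): 0.26 ≤ 1, so result = 1
  (y /\ z) = min(0.26, 0.61) = 0.26
  ~(y /\ z): Gödel ¬ of 0.26 = 0 (operand ≠ 0)
  ((y -> ((x /\ (~z \/ ~y)) -> z)) /\ ~(y /\ z)) = min(1, 0) = 0
  ~x: Gödel ¬ of 0.58 = 0 (operand ≠ 0)
  (((y -> ((x /\ (~z \/ ~y)) -> z)) /\ ~(y /\ z)) /\ ~x) = min(0, 0) = 0
  Gödel value = 0
Łukasiewicz evaluation:
  ~z: Łukasiewicz ¬ gives 1 − 0.61 = 0.39
  ~y: Łukasiewicz ¬ gives 1 − 0.26 = 0.74
  (~z \/ ~y) = max(0.39, 0.74) = 0.74
  (x /\ (~z \/ ~y)) = min(0.58, 0.74) = 0.58
  ((x /\ (~z \/ ~y)) -> z): min(1, 1 − 0.58 + 0.61) = 1
  (y -> ((x /\ (~z \/ ~y)) -> z)): min(1, 1 − 0.26 + 1) = 1
  (y /\ z) = min(0.26, 0.61) = 0.26
  ~(y /\ z): Łukasiewicz ¬ gives 1 − 0.26 = 0.74
  ((y -> ((x /\ (~z \/ ~y)) -> z)) /\ ~(y /\ z)) = min(1, 0.74) = 0.74
  ~x: Łukasiewicz ¬ gives 1 − 0.58 = 0.42
  (((y -> ((x /\ (~z \/ ~y)) -> z)) /\ ~(y /\ z)) /\ ~x) = min(0.74, 0.42) = 0.42
  Łukasiewicz value = 0.42
Difference: 0 − 0.42 = -0.42

-0.42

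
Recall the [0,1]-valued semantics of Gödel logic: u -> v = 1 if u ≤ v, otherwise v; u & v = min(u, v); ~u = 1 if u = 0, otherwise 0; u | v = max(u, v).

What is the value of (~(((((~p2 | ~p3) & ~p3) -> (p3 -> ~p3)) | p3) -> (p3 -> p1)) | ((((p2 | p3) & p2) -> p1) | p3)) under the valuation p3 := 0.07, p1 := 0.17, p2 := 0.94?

~p2: Gödel ¬ of 0.94 = 0 (operand ≠ 0)
~p3: Gödel ¬ of 0.07 = 0 (operand ≠ 0)
(~p2 | ~p3) = max(0, 0) = 0
~p3: Gödel ¬ of 0.07 = 0 (operand ≠ 0)
((~p2 | ~p3) & ~p3) = min(0, 0) = 0
~p3: Gödel ¬ of 0.07 = 0 (operand ≠ 0)
(p3 -> ~p3): 0.07 > 0, so result = 0
(((~p2 | ~p3) & ~p3) -> (p3 -> ~p3)): 0 ≤ 0, so result = 1
((((~p2 | ~p3) & ~p3) -> (p3 -> ~p3)) | p3) = max(1, 0.07) = 1
(p3 -> p1): 0.07 ≤ 0.17, so result = 1
(((((~p2 | ~p3) & ~p3) -> (p3 -> ~p3)) | p3) -> (p3 -> p1)): 1 ≤ 1, so result = 1
~(((((~p2 | ~p3) & ~p3) -> (p3 -> ~p3)) | p3) -> (p3 -> p1)): Gödel ¬ of 1 = 0 (operand ≠ 0)
(p2 | p3) = max(0.94, 0.07) = 0.94
((p2 | p3) & p2) = min(0.94, 0.94) = 0.94
(((p2 | p3) & p2) -> p1): 0.94 > 0.17, so result = 0.17
((((p2 | p3) & p2) -> p1) | p3) = max(0.17, 0.07) = 0.17
(~(((((~p2 | ~p3) & ~p3) -> (p3 -> ~p3)) | p3) -> (p3 -> p1)) | ((((p2 | p3) & p2) -> p1) | p3)) = max(0, 0.17) = 0.17

0.17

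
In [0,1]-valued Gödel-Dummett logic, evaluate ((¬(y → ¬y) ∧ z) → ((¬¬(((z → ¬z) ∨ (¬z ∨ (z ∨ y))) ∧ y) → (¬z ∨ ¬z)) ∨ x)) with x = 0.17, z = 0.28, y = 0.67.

¬y: Gödel ¬ of 0.67 = 0 (operand ≠ 0)
(y → ¬y): 0.67 > 0, so result = 0
¬(y → ¬y): Gödel ¬ of 0 = 1 (operand is 0)
(¬(y → ¬y) ∧ z) = min(1, 0.28) = 0.28
¬z: Gödel ¬ of 0.28 = 0 (operand ≠ 0)
(z → ¬z): 0.28 > 0, so result = 0
¬z: Gödel ¬ of 0.28 = 0 (operand ≠ 0)
(z ∨ y) = max(0.28, 0.67) = 0.67
(¬z ∨ (z ∨ y)) = max(0, 0.67) = 0.67
((z → ¬z) ∨ (¬z ∨ (z ∨ y))) = max(0, 0.67) = 0.67
(((z → ¬z) ∨ (¬z ∨ (z ∨ y))) ∧ y) = min(0.67, 0.67) = 0.67
¬(((z → ¬z) ∨ (¬z ∨ (z ∨ y))) ∧ y): Gödel ¬ of 0.67 = 0 (operand ≠ 0)
¬¬(((z → ¬z) ∨ (¬z ∨ (z ∨ y))) ∧ y): Gödel ¬ of 0 = 1 (operand is 0)
¬z: Gödel ¬ of 0.28 = 0 (operand ≠ 0)
¬z: Gödel ¬ of 0.28 = 0 (operand ≠ 0)
(¬z ∨ ¬z) = max(0, 0) = 0
(¬¬(((z → ¬z) ∨ (¬z ∨ (z ∨ y))) ∧ y) → (¬z ∨ ¬z)): 1 > 0, so result = 0
((¬¬(((z → ¬z) ∨ (¬z ∨ (z ∨ y))) ∧ y) → (¬z ∨ ¬z)) ∨ x) = max(0, 0.17) = 0.17
((¬(y → ¬y) ∧ z) → ((¬¬(((z → ¬z) ∨ (¬z ∨ (z ∨ y))) ∧ y) → (¬z ∨ ¬z)) ∨ x)): 0.28 > 0.17, so result = 0.17

0.17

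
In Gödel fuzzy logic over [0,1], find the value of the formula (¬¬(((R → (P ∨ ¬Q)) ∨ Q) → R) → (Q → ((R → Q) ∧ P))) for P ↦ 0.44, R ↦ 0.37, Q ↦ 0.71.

0.44

¬Q: Gödel ¬ of 0.71 = 0 (operand ≠ 0)
(P ∨ ¬Q) = max(0.44, 0) = 0.44
(R → (P ∨ ¬Q)): 0.37 ≤ 0.44, so result = 1
((R → (P ∨ ¬Q)) ∨ Q) = max(1, 0.71) = 1
(((R → (P ∨ ¬Q)) ∨ Q) → R): 1 > 0.37, so result = 0.37
¬(((R → (P ∨ ¬Q)) ∨ Q) → R): Gödel ¬ of 0.37 = 0 (operand ≠ 0)
¬¬(((R → (P ∨ ¬Q)) ∨ Q) → R): Gödel ¬ of 0 = 1 (operand is 0)
(R → Q): 0.37 ≤ 0.71, so result = 1
((R → Q) ∧ P) = min(1, 0.44) = 0.44
(Q → ((R → Q) ∧ P)): 0.71 > 0.44, so result = 0.44
(¬¬(((R → (P ∨ ¬Q)) ∨ Q) → R) → (Q → ((R → Q) ∧ P))): 1 > 0.44, so result = 0.44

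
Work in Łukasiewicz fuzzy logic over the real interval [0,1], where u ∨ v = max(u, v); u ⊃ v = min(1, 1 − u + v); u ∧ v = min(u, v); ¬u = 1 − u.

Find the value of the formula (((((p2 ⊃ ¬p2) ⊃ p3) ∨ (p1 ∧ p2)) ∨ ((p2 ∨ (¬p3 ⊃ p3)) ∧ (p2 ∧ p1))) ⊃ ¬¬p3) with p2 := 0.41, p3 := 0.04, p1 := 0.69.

0.63

¬p2: Łukasiewicz ¬ gives 1 − 0.41 = 0.59
(p2 ⊃ ¬p2): min(1, 1 − 0.41 + 0.59) = 1
((p2 ⊃ ¬p2) ⊃ p3): min(1, 1 − 1 + 0.04) = 0.04
(p1 ∧ p2) = min(0.69, 0.41) = 0.41
(((p2 ⊃ ¬p2) ⊃ p3) ∨ (p1 ∧ p2)) = max(0.04, 0.41) = 0.41
¬p3: Łukasiewicz ¬ gives 1 − 0.04 = 0.96
(¬p3 ⊃ p3): min(1, 1 − 0.96 + 0.04) = 0.08
(p2 ∨ (¬p3 ⊃ p3)) = max(0.41, 0.08) = 0.41
(p2 ∧ p1) = min(0.41, 0.69) = 0.41
((p2 ∨ (¬p3 ⊃ p3)) ∧ (p2 ∧ p1)) = min(0.41, 0.41) = 0.41
((((p2 ⊃ ¬p2) ⊃ p3) ∨ (p1 ∧ p2)) ∨ ((p2 ∨ (¬p3 ⊃ p3)) ∧ (p2 ∧ p1))) = max(0.41, 0.41) = 0.41
¬p3: Łukasiewicz ¬ gives 1 − 0.04 = 0.96
¬¬p3: Łukasiewicz ¬ gives 1 − 0.96 = 0.04
(((((p2 ⊃ ¬p2) ⊃ p3) ∨ (p1 ∧ p2)) ∨ ((p2 ∨ (¬p3 ⊃ p3)) ∧ (p2 ∧ p1))) ⊃ ¬¬p3): min(1, 1 − 0.41 + 0.04) = 0.63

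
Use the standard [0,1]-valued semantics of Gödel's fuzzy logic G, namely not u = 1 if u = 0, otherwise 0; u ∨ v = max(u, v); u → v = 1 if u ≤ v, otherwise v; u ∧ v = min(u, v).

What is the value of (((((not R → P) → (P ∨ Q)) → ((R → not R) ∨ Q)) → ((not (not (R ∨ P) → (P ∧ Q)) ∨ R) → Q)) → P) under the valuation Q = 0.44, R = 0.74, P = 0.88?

0.88

not R: Gödel ¬ of 0.74 = 0 (operand ≠ 0)
(not R → P): 0 ≤ 0.88, so result = 1
(P ∨ Q) = max(0.88, 0.44) = 0.88
((not R → P) → (P ∨ Q)): 1 > 0.88, so result = 0.88
not R: Gödel ¬ of 0.74 = 0 (operand ≠ 0)
(R → not R): 0.74 > 0, so result = 0
((R → not R) ∨ Q) = max(0, 0.44) = 0.44
(((not R → P) → (P ∨ Q)) → ((R → not R) ∨ Q)): 0.88 > 0.44, so result = 0.44
(R ∨ P) = max(0.74, 0.88) = 0.88
not (R ∨ P): Gödel ¬ of 0.88 = 0 (operand ≠ 0)
(P ∧ Q) = min(0.88, 0.44) = 0.44
(not (R ∨ P) → (P ∧ Q)): 0 ≤ 0.44, so result = 1
not (not (R ∨ P) → (P ∧ Q)): Gödel ¬ of 1 = 0 (operand ≠ 0)
(not (not (R ∨ P) → (P ∧ Q)) ∨ R) = max(0, 0.74) = 0.74
((not (not (R ∨ P) → (P ∧ Q)) ∨ R) → Q): 0.74 > 0.44, so result = 0.44
((((not R → P) → (P ∨ Q)) → ((R → not R) ∨ Q)) → ((not (not (R ∨ P) → (P ∧ Q)) ∨ R) → Q)): 0.44 ≤ 0.44, so result = 1
(((((not R → P) → (P ∨ Q)) → ((R → not R) ∨ Q)) → ((not (not (R ∨ P) → (P ∧ Q)) ∨ R) → Q)) → P): 1 > 0.88, so result = 0.88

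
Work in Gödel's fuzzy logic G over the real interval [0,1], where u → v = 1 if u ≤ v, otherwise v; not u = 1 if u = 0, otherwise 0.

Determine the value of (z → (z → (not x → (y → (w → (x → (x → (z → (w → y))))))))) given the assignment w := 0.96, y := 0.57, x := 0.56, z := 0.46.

not x: Gödel ¬ of 0.56 = 0 (operand ≠ 0)
(w → y): 0.96 > 0.57, so result = 0.57
(z → (w → y)): 0.46 ≤ 0.57, so result = 1
(x → (z → (w → y))): 0.56 ≤ 1, so result = 1
(x → (x → (z → (w → y)))): 0.56 ≤ 1, so result = 1
(w → (x → (x → (z → (w → y))))): 0.96 ≤ 1, so result = 1
(y → (w → (x → (x → (z → (w → y)))))): 0.57 ≤ 1, so result = 1
(not x → (y → (w → (x → (x → (z → (w → y))))))): 0 ≤ 1, so result = 1
(z → (not x → (y → (w → (x → (x → (z → (w → y)))))))): 0.46 ≤ 1, so result = 1
(z → (z → (not x → (y → (w → (x → (x → (z → (w → y))))))))): 0.46 ≤ 1, so result = 1

1.00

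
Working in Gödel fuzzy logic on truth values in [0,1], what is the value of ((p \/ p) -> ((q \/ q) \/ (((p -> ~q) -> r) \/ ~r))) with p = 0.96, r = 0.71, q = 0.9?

(p \/ p) = max(0.96, 0.96) = 0.96
(q \/ q) = max(0.9, 0.9) = 0.9
~q: Gödel ¬ of 0.9 = 0 (operand ≠ 0)
(p -> ~q): 0.96 > 0, so result = 0
((p -> ~q) -> r): 0 ≤ 0.71, so result = 1
~r: Gödel ¬ of 0.71 = 0 (operand ≠ 0)
(((p -> ~q) -> r) \/ ~r) = max(1, 0) = 1
((q \/ q) \/ (((p -> ~q) -> r) \/ ~r)) = max(0.9, 1) = 1
((p \/ p) -> ((q \/ q) \/ (((p -> ~q) -> r) \/ ~r))): 0.96 ≤ 1, so result = 1

1.00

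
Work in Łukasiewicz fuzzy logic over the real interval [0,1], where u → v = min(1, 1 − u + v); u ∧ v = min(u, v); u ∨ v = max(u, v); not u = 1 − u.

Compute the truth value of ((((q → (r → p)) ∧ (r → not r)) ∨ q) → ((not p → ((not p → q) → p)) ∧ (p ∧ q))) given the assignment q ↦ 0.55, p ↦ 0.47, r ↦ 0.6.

(r → p): min(1, 1 − 0.6 + 0.47) = 0.87
(q → (r → p)): min(1, 1 − 0.55 + 0.87) = 1
not r: Łukasiewicz ¬ gives 1 − 0.6 = 0.4
(r → not r): min(1, 1 − 0.6 + 0.4) = 0.8
((q → (r → p)) ∧ (r → not r)) = min(1, 0.8) = 0.8
(((q → (r → p)) ∧ (r → not r)) ∨ q) = max(0.8, 0.55) = 0.8
not p: Łukasiewicz ¬ gives 1 − 0.47 = 0.53
not p: Łukasiewicz ¬ gives 1 − 0.47 = 0.53
(not p → q): min(1, 1 − 0.53 + 0.55) = 1
((not p → q) → p): min(1, 1 − 1 + 0.47) = 0.47
(not p → ((not p → q) → p)): min(1, 1 − 0.53 + 0.47) = 0.94
(p ∧ q) = min(0.47, 0.55) = 0.47
((not p → ((not p → q) → p)) ∧ (p ∧ q)) = min(0.94, 0.47) = 0.47
((((q → (r → p)) ∧ (r → not r)) ∨ q) → ((not p → ((not p → q) → p)) ∧ (p ∧ q))): min(1, 1 − 0.8 + 0.47) = 0.67

0.67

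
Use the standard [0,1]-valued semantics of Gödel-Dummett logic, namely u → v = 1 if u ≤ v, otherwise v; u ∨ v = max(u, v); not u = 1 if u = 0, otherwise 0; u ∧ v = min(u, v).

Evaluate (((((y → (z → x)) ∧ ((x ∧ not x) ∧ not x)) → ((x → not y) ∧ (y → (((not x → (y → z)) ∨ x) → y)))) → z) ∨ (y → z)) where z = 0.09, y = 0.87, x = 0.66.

(z → x): 0.09 ≤ 0.66, so result = 1
(y → (z → x)): 0.87 ≤ 1, so result = 1
not x: Gödel ¬ of 0.66 = 0 (operand ≠ 0)
(x ∧ not x) = min(0.66, 0) = 0
not x: Gödel ¬ of 0.66 = 0 (operand ≠ 0)
((x ∧ not x) ∧ not x) = min(0, 0) = 0
((y → (z → x)) ∧ ((x ∧ not x) ∧ not x)) = min(1, 0) = 0
not y: Gödel ¬ of 0.87 = 0 (operand ≠ 0)
(x → not y): 0.66 > 0, so result = 0
not x: Gödel ¬ of 0.66 = 0 (operand ≠ 0)
(y → z): 0.87 > 0.09, so result = 0.09
(not x → (y → z)): 0 ≤ 0.09, so result = 1
((not x → (y → z)) ∨ x) = max(1, 0.66) = 1
(((not x → (y → z)) ∨ x) → y): 1 > 0.87, so result = 0.87
(y → (((not x → (y → z)) ∨ x) → y)): 0.87 ≤ 0.87, so result = 1
((x → not y) ∧ (y → (((not x → (y → z)) ∨ x) → y))) = min(0, 1) = 0
(((y → (z → x)) ∧ ((x ∧ not x) ∧ not x)) → ((x → not y) ∧ (y → (((not x → (y → z)) ∨ x) → y)))): 0 ≤ 0, so result = 1
((((y → (z → x)) ∧ ((x ∧ not x) ∧ not x)) → ((x → not y) ∧ (y → (((not x → (y → z)) ∨ x) → y)))) → z): 1 > 0.09, so result = 0.09
(y → z): 0.87 > 0.09, so result = 0.09
(((((y → (z → x)) ∧ ((x ∧ not x) ∧ not x)) → ((x → not y) ∧ (y → (((not x → (y → z)) ∨ x) → y)))) → z) ∨ (y → z)) = max(0.09, 0.09) = 0.09

0.09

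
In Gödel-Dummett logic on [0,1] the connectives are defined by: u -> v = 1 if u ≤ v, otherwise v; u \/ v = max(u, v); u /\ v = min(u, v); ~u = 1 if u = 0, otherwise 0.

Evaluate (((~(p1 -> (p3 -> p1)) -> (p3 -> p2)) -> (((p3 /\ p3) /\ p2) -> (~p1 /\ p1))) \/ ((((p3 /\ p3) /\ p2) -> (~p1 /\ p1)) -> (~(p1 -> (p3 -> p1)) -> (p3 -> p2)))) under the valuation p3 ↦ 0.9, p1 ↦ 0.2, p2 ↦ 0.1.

(p3 -> p1): 0.9 > 0.2, so result = 0.2
(p1 -> (p3 -> p1)): 0.2 ≤ 0.2, so result = 1
~(p1 -> (p3 -> p1)): Gödel ¬ of 1 = 0 (operand ≠ 0)
(p3 -> p2): 0.9 > 0.1, so result = 0.1
(~(p1 -> (p3 -> p1)) -> (p3 -> p2)): 0 ≤ 0.1, so result = 1
(p3 /\ p3) = min(0.9, 0.9) = 0.9
((p3 /\ p3) /\ p2) = min(0.9, 0.1) = 0.1
~p1: Gödel ¬ of 0.2 = 0 (operand ≠ 0)
(~p1 /\ p1) = min(0, 0.2) = 0
(((p3 /\ p3) /\ p2) -> (~p1 /\ p1)): 0.1 > 0, so result = 0
((~(p1 -> (p3 -> p1)) -> (p3 -> p2)) -> (((p3 /\ p3) /\ p2) -> (~p1 /\ p1))): 1 > 0, so result = 0
(p3 /\ p3) = min(0.9, 0.9) = 0.9
((p3 /\ p3) /\ p2) = min(0.9, 0.1) = 0.1
~p1: Gödel ¬ of 0.2 = 0 (operand ≠ 0)
(~p1 /\ p1) = min(0, 0.2) = 0
(((p3 /\ p3) /\ p2) -> (~p1 /\ p1)): 0.1 > 0, so result = 0
(p3 -> p1): 0.9 > 0.2, so result = 0.2
(p1 -> (p3 -> p1)): 0.2 ≤ 0.2, so result = 1
~(p1 -> (p3 -> p1)): Gödel ¬ of 1 = 0 (operand ≠ 0)
(p3 -> p2): 0.9 > 0.1, so result = 0.1
(~(p1 -> (p3 -> p1)) -> (p3 -> p2)): 0 ≤ 0.1, so result = 1
((((p3 /\ p3) /\ p2) -> (~p1 /\ p1)) -> (~(p1 -> (p3 -> p1)) -> (p3 -> p2))): 0 ≤ 1, so result = 1
(((~(p1 -> (p3 -> p1)) -> (p3 -> p2)) -> (((p3 /\ p3) /\ p2) -> (~p1 /\ p1))) \/ ((((p3 /\ p3) /\ p2) -> (~p1 /\ p1)) -> (~(p1 -> (p3 -> p1)) -> (p3 -> p2)))) = max(0, 1) = 1

1.00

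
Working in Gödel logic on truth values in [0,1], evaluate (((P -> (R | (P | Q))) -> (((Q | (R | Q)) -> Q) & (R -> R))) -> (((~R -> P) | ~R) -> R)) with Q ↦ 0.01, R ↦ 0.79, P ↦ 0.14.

(P | Q) = max(0.14, 0.01) = 0.14
(R | (P | Q)) = max(0.79, 0.14) = 0.79
(P -> (R | (P | Q))): 0.14 ≤ 0.79, so result = 1
(R | Q) = max(0.79, 0.01) = 0.79
(Q | (R | Q)) = max(0.01, 0.79) = 0.79
((Q | (R | Q)) -> Q): 0.79 > 0.01, so result = 0.01
(R -> R): 0.79 ≤ 0.79, so result = 1
(((Q | (R | Q)) -> Q) & (R -> R)) = min(0.01, 1) = 0.01
((P -> (R | (P | Q))) -> (((Q | (R | Q)) -> Q) & (R -> R))): 1 > 0.01, so result = 0.01
~R: Gödel ¬ of 0.79 = 0 (operand ≠ 0)
(~R -> P): 0 ≤ 0.14, so result = 1
~R: Gödel ¬ of 0.79 = 0 (operand ≠ 0)
((~R -> P) | ~R) = max(1, 0) = 1
(((~R -> P) | ~R) -> R): 1 > 0.79, so result = 0.79
(((P -> (R | (P | Q))) -> (((Q | (R | Q)) -> Q) & (R -> R))) -> (((~R -> P) | ~R) -> R)): 0.01 ≤ 0.79, so result = 1

1.00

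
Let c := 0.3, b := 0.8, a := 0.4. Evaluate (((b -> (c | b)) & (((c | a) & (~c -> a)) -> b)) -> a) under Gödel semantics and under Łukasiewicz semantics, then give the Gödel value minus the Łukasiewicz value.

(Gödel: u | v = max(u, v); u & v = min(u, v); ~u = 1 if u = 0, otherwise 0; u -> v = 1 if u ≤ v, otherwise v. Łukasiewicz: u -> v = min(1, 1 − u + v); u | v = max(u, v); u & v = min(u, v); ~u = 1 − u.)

Gödel evaluation:
  (c | b) = max(0.3, 0.8) = 0.8
  (b -> (c | b)): 0.8 ≤ 0.8, so result = 1
  (c | a) = max(0.3, 0.4) = 0.4
  ~c: Gödel ¬ of 0.3 = 0 (operand ≠ 0)
  (~c -> a): 0 ≤ 0.4, so result = 1
  ((c | a) & (~c -> a)) = min(0.4, 1) = 0.4
  (((c | a) & (~c -> a)) -> b): 0.4 ≤ 0.8, so result = 1
  ((b -> (c | b)) & (((c | a) & (~c -> a)) -> b)) = min(1, 1) = 1
  (((b -> (c | b)) & (((c | a) & (~c -> a)) -> b)) -> a): 1 > 0.4, so result = 0.4
  Gödel value = 0.4
Łukasiewicz evaluation:
  (c | b) = max(0.3, 0.8) = 0.8
  (b -> (c | b)): min(1, 1 − 0.8 + 0.8) = 1
  (c | a) = max(0.3, 0.4) = 0.4
  ~c: Łukasiewicz ¬ gives 1 − 0.3 = 0.7
  (~c -> a): min(1, 1 − 0.7 + 0.4) = 0.7
  ((c | a) & (~c -> a)) = min(0.4, 0.7) = 0.4
  (((c | a) & (~c -> a)) -> b): min(1, 1 − 0.4 + 0.8) = 1
  ((b -> (c | b)) & (((c | a) & (~c -> a)) -> b)) = min(1, 1) = 1
  (((b -> (c | b)) & (((c | a) & (~c -> a)) -> b)) -> a): min(1, 1 − 1 + 0.4) = 0.4
  Łukasiewicz value = 0.4
Difference: 0.4 − 0.4 = 0.00

0.00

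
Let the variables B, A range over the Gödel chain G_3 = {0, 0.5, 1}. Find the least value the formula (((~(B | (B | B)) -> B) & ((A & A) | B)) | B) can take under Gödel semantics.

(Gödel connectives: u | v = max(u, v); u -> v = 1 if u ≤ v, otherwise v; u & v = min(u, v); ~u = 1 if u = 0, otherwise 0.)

0.00

The minimum is attained at B = 0, A = 0:
  (B | B) = max(0, 0) = 0
  (B | (B | B)) = max(0, 0) = 0
  ~(B | (B | B)): Gödel ¬ of 0 = 1 (operand is 0)
  (~(B | (B | B)) -> B): 1 > 0, so result = 0
  (A & A) = min(0, 0) = 0
  ((A & A) | B) = max(0, 0) = 0
  ((~(B | (B | B)) -> B) & ((A & A) | B)) = min(0, 0) = 0
  (((~(B | (B | B)) -> B) & ((A & A) | B)) | B) = max(0, 0) = 0
Checking all 9 assignments confirms none give a value below 0.00.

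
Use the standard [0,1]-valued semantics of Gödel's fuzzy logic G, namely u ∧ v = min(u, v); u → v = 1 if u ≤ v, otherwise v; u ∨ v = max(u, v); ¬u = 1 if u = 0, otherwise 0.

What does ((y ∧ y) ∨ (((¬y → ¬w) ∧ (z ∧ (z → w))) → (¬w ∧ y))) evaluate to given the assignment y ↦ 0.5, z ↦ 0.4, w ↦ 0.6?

0.50

(y ∧ y) = min(0.5, 0.5) = 0.5
¬y: Gödel ¬ of 0.5 = 0 (operand ≠ 0)
¬w: Gödel ¬ of 0.6 = 0 (operand ≠ 0)
(¬y → ¬w): 0 ≤ 0, so result = 1
(z → w): 0.4 ≤ 0.6, so result = 1
(z ∧ (z → w)) = min(0.4, 1) = 0.4
((¬y → ¬w) ∧ (z ∧ (z → w))) = min(1, 0.4) = 0.4
¬w: Gödel ¬ of 0.6 = 0 (operand ≠ 0)
(¬w ∧ y) = min(0, 0.5) = 0
(((¬y → ¬w) ∧ (z ∧ (z → w))) → (¬w ∧ y)): 0.4 > 0, so result = 0
((y ∧ y) ∨ (((¬y → ¬w) ∧ (z ∧ (z → w))) → (¬w ∧ y))) = max(0.5, 0) = 0.5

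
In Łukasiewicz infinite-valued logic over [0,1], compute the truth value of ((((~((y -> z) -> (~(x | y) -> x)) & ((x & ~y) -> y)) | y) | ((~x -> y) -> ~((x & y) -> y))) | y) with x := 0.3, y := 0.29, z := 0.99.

(y -> z): min(1, 1 − 0.29 + 0.99) = 1
(x | y) = max(0.3, 0.29) = 0.3
~(x | y): Łukasiewicz ¬ gives 1 − 0.3 = 0.7
(~(x | y) -> x): min(1, 1 − 0.7 + 0.3) = 0.6
((y -> z) -> (~(x | y) -> x)): min(1, 1 − 1 + 0.6) = 0.6
~((y -> z) -> (~(x | y) -> x)): Łukasiewicz ¬ gives 1 − 0.6 = 0.4
~y: Łukasiewicz ¬ gives 1 − 0.29 = 0.71
(x & ~y) = min(0.3, 0.71) = 0.3
((x & ~y) -> y): min(1, 1 − 0.3 + 0.29) = 0.99
(~((y -> z) -> (~(x | y) -> x)) & ((x & ~y) -> y)) = min(0.4, 0.99) = 0.4
((~((y -> z) -> (~(x | y) -> x)) & ((x & ~y) -> y)) | y) = max(0.4, 0.29) = 0.4
~x: Łukasiewicz ¬ gives 1 − 0.3 = 0.7
(~x -> y): min(1, 1 − 0.7 + 0.29) = 0.59
(x & y) = min(0.3, 0.29) = 0.29
((x & y) -> y): min(1, 1 − 0.29 + 0.29) = 1
~((x & y) -> y): Łukasiewicz ¬ gives 1 − 1 = 0
((~x -> y) -> ~((x & y) -> y)): min(1, 1 − 0.59 + 0) = 0.41
(((~((y -> z) -> (~(x | y) -> x)) & ((x & ~y) -> y)) | y) | ((~x -> y) -> ~((x & y) -> y))) = max(0.4, 0.41) = 0.41
((((~((y -> z) -> (~(x | y) -> x)) & ((x & ~y) -> y)) | y) | ((~x -> y) -> ~((x & y) -> y))) | y) = max(0.41, 0.29) = 0.41

0.41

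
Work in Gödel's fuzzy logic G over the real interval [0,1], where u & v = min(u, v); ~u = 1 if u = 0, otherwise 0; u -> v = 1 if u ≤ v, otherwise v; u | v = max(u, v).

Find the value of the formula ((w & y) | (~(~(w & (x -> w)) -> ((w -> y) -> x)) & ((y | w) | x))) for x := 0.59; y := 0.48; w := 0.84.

0.48

(w & y) = min(0.84, 0.48) = 0.48
(x -> w): 0.59 ≤ 0.84, so result = 1
(w & (x -> w)) = min(0.84, 1) = 0.84
~(w & (x -> w)): Gödel ¬ of 0.84 = 0 (operand ≠ 0)
(w -> y): 0.84 > 0.48, so result = 0.48
((w -> y) -> x): 0.48 ≤ 0.59, so result = 1
(~(w & (x -> w)) -> ((w -> y) -> x)): 0 ≤ 1, so result = 1
~(~(w & (x -> w)) -> ((w -> y) -> x)): Gödel ¬ of 1 = 0 (operand ≠ 0)
(y | w) = max(0.48, 0.84) = 0.84
((y | w) | x) = max(0.84, 0.59) = 0.84
(~(~(w & (x -> w)) -> ((w -> y) -> x)) & ((y | w) | x)) = min(0, 0.84) = 0
((w & y) | (~(~(w & (x -> w)) -> ((w -> y) -> x)) & ((y | w) | x))) = max(0.48, 0) = 0.48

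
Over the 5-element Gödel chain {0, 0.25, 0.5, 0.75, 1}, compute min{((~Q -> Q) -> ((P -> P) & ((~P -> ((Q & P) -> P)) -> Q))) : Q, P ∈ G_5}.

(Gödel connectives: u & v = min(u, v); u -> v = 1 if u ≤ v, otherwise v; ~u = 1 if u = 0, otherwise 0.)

0.25

The minimum is attained at Q = 0.25, P = 0:
  ~Q: Gödel ¬ of 0.25 = 0 (operand ≠ 0)
  (~Q -> Q): 0 ≤ 0.25, so result = 1
  (P -> P): 0 ≤ 0, so result = 1
  ~P: Gödel ¬ of 0 = 1 (operand is 0)
  (Q & P) = min(0.25, 0) = 0
  ((Q & P) -> P): 0 ≤ 0, so result = 1
  (~P -> ((Q & P) -> P)): 1 ≤ 1, so result = 1
  ((~P -> ((Q & P) -> P)) -> Q): 1 > 0.25, so result = 0.25
  ((P -> P) & ((~P -> ((Q & P) -> P)) -> Q)) = min(1, 0.25) = 0.25
  ((~Q -> Q) -> ((P -> P) & ((~P -> ((Q & P) -> P)) -> Q))): 1 > 0.25, so result = 0.25
Checking all 25 assignments confirms none give a value below 0.25.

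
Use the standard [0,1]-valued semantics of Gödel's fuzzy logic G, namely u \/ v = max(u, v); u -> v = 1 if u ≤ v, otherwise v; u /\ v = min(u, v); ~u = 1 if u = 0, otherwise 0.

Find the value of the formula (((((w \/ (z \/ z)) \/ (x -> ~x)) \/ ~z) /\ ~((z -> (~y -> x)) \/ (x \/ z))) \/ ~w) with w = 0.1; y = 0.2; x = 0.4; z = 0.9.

(z \/ z) = max(0.9, 0.9) = 0.9
(w \/ (z \/ z)) = max(0.1, 0.9) = 0.9
~x: Gödel ¬ of 0.4 = 0 (operand ≠ 0)
(x -> ~x): 0.4 > 0, so result = 0
((w \/ (z \/ z)) \/ (x -> ~x)) = max(0.9, 0) = 0.9
~z: Gödel ¬ of 0.9 = 0 (operand ≠ 0)
(((w \/ (z \/ z)) \/ (x -> ~x)) \/ ~z) = max(0.9, 0) = 0.9
~y: Gödel ¬ of 0.2 = 0 (operand ≠ 0)
(~y -> x): 0 ≤ 0.4, so result = 1
(z -> (~y -> x)): 0.9 ≤ 1, so result = 1
(x \/ z) = max(0.4, 0.9) = 0.9
((z -> (~y -> x)) \/ (x \/ z)) = max(1, 0.9) = 1
~((z -> (~y -> x)) \/ (x \/ z)): Gödel ¬ of 1 = 0 (operand ≠ 0)
((((w \/ (z \/ z)) \/ (x -> ~x)) \/ ~z) /\ ~((z -> (~y -> x)) \/ (x \/ z))) = min(0.9, 0) = 0
~w: Gödel ¬ of 0.1 = 0 (operand ≠ 0)
(((((w \/ (z \/ z)) \/ (x -> ~x)) \/ ~z) /\ ~((z -> (~y -> x)) \/ (x \/ z))) \/ ~w) = max(0, 0) = 0

0.00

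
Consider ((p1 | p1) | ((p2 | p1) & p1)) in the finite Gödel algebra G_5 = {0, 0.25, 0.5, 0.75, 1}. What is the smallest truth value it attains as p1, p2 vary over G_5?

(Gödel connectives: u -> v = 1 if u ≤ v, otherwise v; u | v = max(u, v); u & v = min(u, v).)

0.00

The minimum is attained at p1 = 0, p2 = 0:
  (p1 | p1) = max(0, 0) = 0
  (p2 | p1) = max(0, 0) = 0
  ((p2 | p1) & p1) = min(0, 0) = 0
  ((p1 | p1) | ((p2 | p1) & p1)) = max(0, 0) = 0
Checking all 25 assignments confirms none give a value below 0.00.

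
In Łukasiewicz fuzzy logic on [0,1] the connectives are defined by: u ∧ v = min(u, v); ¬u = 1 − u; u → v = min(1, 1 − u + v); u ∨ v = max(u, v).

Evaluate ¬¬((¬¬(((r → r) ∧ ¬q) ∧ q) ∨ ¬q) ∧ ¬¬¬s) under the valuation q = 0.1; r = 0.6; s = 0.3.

0.70

(r → r): min(1, 1 − 0.6 + 0.6) = 1
¬q: Łukasiewicz ¬ gives 1 − 0.1 = 0.9
((r → r) ∧ ¬q) = min(1, 0.9) = 0.9
(((r → r) ∧ ¬q) ∧ q) = min(0.9, 0.1) = 0.1
¬(((r → r) ∧ ¬q) ∧ q): Łukasiewicz ¬ gives 1 − 0.1 = 0.9
¬¬(((r → r) ∧ ¬q) ∧ q): Łukasiewicz ¬ gives 1 − 0.9 = 0.1
¬q: Łukasiewicz ¬ gives 1 − 0.1 = 0.9
(¬¬(((r → r) ∧ ¬q) ∧ q) ∨ ¬q) = max(0.1, 0.9) = 0.9
¬s: Łukasiewicz ¬ gives 1 − 0.3 = 0.7
¬¬s: Łukasiewicz ¬ gives 1 − 0.7 = 0.3
¬¬¬s: Łukasiewicz ¬ gives 1 − 0.3 = 0.7
((¬¬(((r → r) ∧ ¬q) ∧ q) ∨ ¬q) ∧ ¬¬¬s) = min(0.9, 0.7) = 0.7
¬((¬¬(((r → r) ∧ ¬q) ∧ q) ∨ ¬q) ∧ ¬¬¬s): Łukasiewicz ¬ gives 1 − 0.7 = 0.3
¬¬((¬¬(((r → r) ∧ ¬q) ∧ q) ∨ ¬q) ∧ ¬¬¬s): Łukasiewicz ¬ gives 1 − 0.3 = 0.7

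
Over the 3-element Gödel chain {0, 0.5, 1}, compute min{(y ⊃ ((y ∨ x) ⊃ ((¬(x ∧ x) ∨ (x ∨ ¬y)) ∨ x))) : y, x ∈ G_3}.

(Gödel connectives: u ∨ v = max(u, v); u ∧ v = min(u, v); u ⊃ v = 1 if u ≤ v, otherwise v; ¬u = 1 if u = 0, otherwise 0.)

The minimum is attained at y = 1, x = 0.5:
  (y ∨ x) = max(1, 0.5) = 1
  (x ∧ x) = min(0.5, 0.5) = 0.5
  ¬(x ∧ x): Gödel ¬ of 0.5 = 0 (operand ≠ 0)
  ¬y: Gödel ¬ of 1 = 0 (operand ≠ 0)
  (x ∨ ¬y) = max(0.5, 0) = 0.5
  (¬(x ∧ x) ∨ (x ∨ ¬y)) = max(0, 0.5) = 0.5
  ((¬(x ∧ x) ∨ (x ∨ ¬y)) ∨ x) = max(0.5, 0.5) = 0.5
  ((y ∨ x) ⊃ ((¬(x ∧ x) ∨ (x ∨ ¬y)) ∨ x)): 1 > 0.5, so result = 0.5
  (y ⊃ ((y ∨ x) ⊃ ((¬(x ∧ x) ∨ (x ∨ ¬y)) ∨ x))): 1 > 0.5, so result = 0.5
Checking all 9 assignments confirms none give a value below 0.50.

0.50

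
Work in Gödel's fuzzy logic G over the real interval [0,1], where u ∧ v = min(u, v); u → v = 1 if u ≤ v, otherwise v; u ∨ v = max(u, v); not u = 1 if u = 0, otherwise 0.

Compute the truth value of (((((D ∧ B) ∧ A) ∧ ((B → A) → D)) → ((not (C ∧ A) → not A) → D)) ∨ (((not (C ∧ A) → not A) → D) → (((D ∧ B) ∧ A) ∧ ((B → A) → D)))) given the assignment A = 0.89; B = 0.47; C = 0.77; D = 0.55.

1.00

(D ∧ B) = min(0.55, 0.47) = 0.47
((D ∧ B) ∧ A) = min(0.47, 0.89) = 0.47
(B → A): 0.47 ≤ 0.89, so result = 1
((B → A) → D): 1 > 0.55, so result = 0.55
(((D ∧ B) ∧ A) ∧ ((B → A) → D)) = min(0.47, 0.55) = 0.47
(C ∧ A) = min(0.77, 0.89) = 0.77
not (C ∧ A): Gödel ¬ of 0.77 = 0 (operand ≠ 0)
not A: Gödel ¬ of 0.89 = 0 (operand ≠ 0)
(not (C ∧ A) → not A): 0 ≤ 0, so result = 1
((not (C ∧ A) → not A) → D): 1 > 0.55, so result = 0.55
((((D ∧ B) ∧ A) ∧ ((B → A) → D)) → ((not (C ∧ A) → not A) → D)): 0.47 ≤ 0.55, so result = 1
(C ∧ A) = min(0.77, 0.89) = 0.77
not (C ∧ A): Gödel ¬ of 0.77 = 0 (operand ≠ 0)
not A: Gödel ¬ of 0.89 = 0 (operand ≠ 0)
(not (C ∧ A) → not A): 0 ≤ 0, so result = 1
((not (C ∧ A) → not A) → D): 1 > 0.55, so result = 0.55
(D ∧ B) = min(0.55, 0.47) = 0.47
((D ∧ B) ∧ A) = min(0.47, 0.89) = 0.47
(B → A): 0.47 ≤ 0.89, so result = 1
((B → A) → D): 1 > 0.55, so result = 0.55
(((D ∧ B) ∧ A) ∧ ((B → A) → D)) = min(0.47, 0.55) = 0.47
(((not (C ∧ A) → not A) → D) → (((D ∧ B) ∧ A) ∧ ((B → A) → D))): 0.55 > 0.47, so result = 0.47
(((((D ∧ B) ∧ A) ∧ ((B → A) → D)) → ((not (C ∧ A) → not A) → D)) ∨ (((not (C ∧ A) → not A) → D) → (((D ∧ B) ∧ A) ∧ ((B → A) → D)))) = max(1, 0.47) = 1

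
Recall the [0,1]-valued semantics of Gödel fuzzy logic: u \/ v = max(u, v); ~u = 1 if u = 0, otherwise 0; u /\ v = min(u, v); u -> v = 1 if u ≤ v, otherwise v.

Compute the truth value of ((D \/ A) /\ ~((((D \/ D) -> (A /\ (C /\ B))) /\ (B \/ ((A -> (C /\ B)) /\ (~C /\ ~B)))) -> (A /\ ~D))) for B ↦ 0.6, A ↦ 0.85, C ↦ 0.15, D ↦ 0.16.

(D \/ A) = max(0.16, 0.85) = 0.85
(D \/ D) = max(0.16, 0.16) = 0.16
(C /\ B) = min(0.15, 0.6) = 0.15
(A /\ (C /\ B)) = min(0.85, 0.15) = 0.15
((D \/ D) -> (A /\ (C /\ B))): 0.16 > 0.15, so result = 0.15
(C /\ B) = min(0.15, 0.6) = 0.15
(A -> (C /\ B)): 0.85 > 0.15, so result = 0.15
~C: Gödel ¬ of 0.15 = 0 (operand ≠ 0)
~B: Gödel ¬ of 0.6 = 0 (operand ≠ 0)
(~C /\ ~B) = min(0, 0) = 0
((A -> (C /\ B)) /\ (~C /\ ~B)) = min(0.15, 0) = 0
(B \/ ((A -> (C /\ B)) /\ (~C /\ ~B))) = max(0.6, 0) = 0.6
(((D \/ D) -> (A /\ (C /\ B))) /\ (B \/ ((A -> (C /\ B)) /\ (~C /\ ~B)))) = min(0.15, 0.6) = 0.15
~D: Gödel ¬ of 0.16 = 0 (operand ≠ 0)
(A /\ ~D) = min(0.85, 0) = 0
((((D \/ D) -> (A /\ (C /\ B))) /\ (B \/ ((A -> (C /\ B)) /\ (~C /\ ~B)))) -> (A /\ ~D)): 0.15 > 0, so result = 0
~((((D \/ D) -> (A /\ (C /\ B))) /\ (B \/ ((A -> (C /\ B)) /\ (~C /\ ~B)))) -> (A /\ ~D)): Gödel ¬ of 0 = 1 (operand is 0)
((D \/ A) /\ ~((((D \/ D) -> (A /\ (C /\ B))) /\ (B \/ ((A -> (C /\ B)) /\ (~C /\ ~B)))) -> (A /\ ~D))) = min(0.85, 1) = 0.85

0.85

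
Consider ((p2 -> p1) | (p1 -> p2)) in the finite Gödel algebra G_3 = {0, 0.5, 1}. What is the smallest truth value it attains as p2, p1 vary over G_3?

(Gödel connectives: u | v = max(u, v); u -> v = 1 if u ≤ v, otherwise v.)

1.00

Every assignment gives 1. For instance at p2 = 0, p1 = 0:
  (p2 -> p1): 0 ≤ 0, so result = 1
  (p1 -> p2): 0 ≤ 0, so result = 1
  ((p2 -> p1) | (p1 -> p2)) = max(1, 1) = 1
All 9 assignments give value 1 — the formula is a G_3-tautology.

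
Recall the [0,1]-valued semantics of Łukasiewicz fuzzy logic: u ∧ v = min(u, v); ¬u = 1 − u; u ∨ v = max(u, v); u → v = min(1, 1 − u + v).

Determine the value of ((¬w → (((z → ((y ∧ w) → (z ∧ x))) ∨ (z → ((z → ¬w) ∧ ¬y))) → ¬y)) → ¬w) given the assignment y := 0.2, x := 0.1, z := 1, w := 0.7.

¬w: Łukasiewicz ¬ gives 1 − 0.7 = 0.3
(y ∧ w) = min(0.2, 0.7) = 0.2
(z ∧ x) = min(1, 0.1) = 0.1
((y ∧ w) → (z ∧ x)): min(1, 1 − 0.2 + 0.1) = 0.9
(z → ((y ∧ w) → (z ∧ x))): min(1, 1 − 1 + 0.9) = 0.9
¬w: Łukasiewicz ¬ gives 1 − 0.7 = 0.3
(z → ¬w): min(1, 1 − 1 + 0.3) = 0.3
¬y: Łukasiewicz ¬ gives 1 − 0.2 = 0.8
((z → ¬w) ∧ ¬y) = min(0.3, 0.8) = 0.3
(z → ((z → ¬w) ∧ ¬y)): min(1, 1 − 1 + 0.3) = 0.3
((z → ((y ∧ w) → (z ∧ x))) ∨ (z → ((z → ¬w) ∧ ¬y))) = max(0.9, 0.3) = 0.9
¬y: Łukasiewicz ¬ gives 1 − 0.2 = 0.8
(((z → ((y ∧ w) → (z ∧ x))) ∨ (z → ((z → ¬w) ∧ ¬y))) → ¬y): min(1, 1 − 0.9 + 0.8) = 0.9
(¬w → (((z → ((y ∧ w) → (z ∧ x))) ∨ (z → ((z → ¬w) ∧ ¬y))) → ¬y)): min(1, 1 − 0.3 + 0.9) = 1
¬w: Łukasiewicz ¬ gives 1 − 0.7 = 0.3
((¬w → (((z → ((y ∧ w) → (z ∧ x))) ∨ (z → ((z → ¬w) ∧ ¬y))) → ¬y)) → ¬w): min(1, 1 − 1 + 0.3) = 0.3

0.30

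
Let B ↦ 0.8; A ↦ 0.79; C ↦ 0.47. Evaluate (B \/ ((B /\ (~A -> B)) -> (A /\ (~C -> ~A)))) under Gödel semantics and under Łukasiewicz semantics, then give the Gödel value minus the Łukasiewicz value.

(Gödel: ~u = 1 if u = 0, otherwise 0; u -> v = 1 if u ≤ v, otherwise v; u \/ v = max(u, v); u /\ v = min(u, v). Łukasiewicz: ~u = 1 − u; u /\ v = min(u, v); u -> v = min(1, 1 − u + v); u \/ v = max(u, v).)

-0.08

Gödel evaluation:
  ~A: Gödel ¬ of 0.79 = 0 (operand ≠ 0)
  (~A -> B): 0 ≤ 0.8, so result = 1
  (B /\ (~A -> B)) = min(0.8, 1) = 0.8
  ~C: Gödel ¬ of 0.47 = 0 (operand ≠ 0)
  ~A: Gödel ¬ of 0.79 = 0 (operand ≠ 0)
  (~C -> ~A): 0 ≤ 0, so result = 1
  (A /\ (~C -> ~A)) = min(0.79, 1) = 0.79
  ((B /\ (~A -> B)) -> (A /\ (~C -> ~A))): 0.8 > 0.79, so result = 0.79
  (B \/ ((B /\ (~A -> B)) -> (A /\ (~C -> ~A)))) = max(0.8, 0.79) = 0.8
  Gödel value = 0.8
Łukasiewicz evaluation:
  ~A: Łukasiewicz ¬ gives 1 − 0.79 = 0.21
  (~A -> B): min(1, 1 − 0.21 + 0.8) = 1
  (B /\ (~A -> B)) = min(0.8, 1) = 0.8
  ~C: Łukasiewicz ¬ gives 1 − 0.47 = 0.53
  ~A: Łukasiewicz ¬ gives 1 − 0.79 = 0.21
  (~C -> ~A): min(1, 1 − 0.53 + 0.21) = 0.68
  (A /\ (~C -> ~A)) = min(0.79, 0.68) = 0.68
  ((B /\ (~A -> B)) -> (A /\ (~C -> ~A))): min(1, 1 − 0.8 + 0.68) = 0.88
  (B \/ ((B /\ (~A -> B)) -> (A /\ (~C -> ~A)))) = max(0.8, 0.88) = 0.88
  Łukasiewicz value = 0.88
Difference: 0.8 − 0.88 = -0.08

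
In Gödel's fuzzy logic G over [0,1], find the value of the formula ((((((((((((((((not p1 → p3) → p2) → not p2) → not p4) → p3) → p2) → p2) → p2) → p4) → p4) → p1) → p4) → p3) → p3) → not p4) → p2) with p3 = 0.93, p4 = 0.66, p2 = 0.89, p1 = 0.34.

1.00

not p1: Gödel ¬ of 0.34 = 0 (operand ≠ 0)
(not p1 → p3): 0 ≤ 0.93, so result = 1
((not p1 → p3) → p2): 1 > 0.89, so result = 0.89
not p2: Gödel ¬ of 0.89 = 0 (operand ≠ 0)
(((not p1 → p3) → p2) → not p2): 0.89 > 0, so result = 0
not p4: Gödel ¬ of 0.66 = 0 (operand ≠ 0)
((((not p1 → p3) → p2) → not p2) → not p4): 0 ≤ 0, so result = 1
(((((not p1 → p3) → p2) → not p2) → not p4) → p3): 1 > 0.93, so result = 0.93
((((((not p1 → p3) → p2) → not p2) → not p4) → p3) → p2): 0.93 > 0.89, so result = 0.89
(((((((not p1 → p3) → p2) → not p2) → not p4) → p3) → p2) → p2): 0.89 ≤ 0.89, so result = 1
((((((((not p1 → p3) → p2) → not p2) → not p4) → p3) → p2) → p2) → p2): 1 > 0.89, so result = 0.89
(((((((((not p1 → p3) → p2) → not p2) → not p4) → p3) → p2) → p2) → p2) → p4): 0.89 > 0.66, so result = 0.66
((((((((((not p1 → p3) → p2) → not p2) → not p4) → p3) → p2) → p2) → p2) → p4) → p4): 0.66 ≤ 0.66, so result = 1
(((((((((((not p1 → p3) → p2) → not p2) → not p4) → p3) → p2) → p2) → p2) → p4) → p4) → p1): 1 > 0.34, so result = 0.34
((((((((((((not p1 → p3) → p2) → not p2) → not p4) → p3) → p2) → p2) → p2) → p4) → p4) → p1) → p4): 0.34 ≤ 0.66, so result = 1
(((((((((((((not p1 → p3) → p2) → not p2) → not p4) → p3) → p2) → p2) → p2) → p4) → p4) → p1) → p4) → p3): 1 > 0.93, so result = 0.93
((((((((((((((not p1 → p3) → p2) → not p2) → not p4) → p3) → p2) → p2) → p2) → p4) → p4) → p1) → p4) → p3) → p3): 0.93 ≤ 0.93, so result = 1
not p4: Gödel ¬ of 0.66 = 0 (operand ≠ 0)
(((((((((((((((not p1 → p3) → p2) → not p2) → not p4) → p3) → p2) → p2) → p2) → p4) → p4) → p1) → p4) → p3) → p3) → not p4): 1 > 0, so result = 0
((((((((((((((((not p1 → p3) → p2) → not p2) → not p4) → p3) → p2) → p2) → p2) → p4) → p4) → p1) → p4) → p3) → p3) → not p4) → p2): 0 ≤ 0.89, so result = 1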